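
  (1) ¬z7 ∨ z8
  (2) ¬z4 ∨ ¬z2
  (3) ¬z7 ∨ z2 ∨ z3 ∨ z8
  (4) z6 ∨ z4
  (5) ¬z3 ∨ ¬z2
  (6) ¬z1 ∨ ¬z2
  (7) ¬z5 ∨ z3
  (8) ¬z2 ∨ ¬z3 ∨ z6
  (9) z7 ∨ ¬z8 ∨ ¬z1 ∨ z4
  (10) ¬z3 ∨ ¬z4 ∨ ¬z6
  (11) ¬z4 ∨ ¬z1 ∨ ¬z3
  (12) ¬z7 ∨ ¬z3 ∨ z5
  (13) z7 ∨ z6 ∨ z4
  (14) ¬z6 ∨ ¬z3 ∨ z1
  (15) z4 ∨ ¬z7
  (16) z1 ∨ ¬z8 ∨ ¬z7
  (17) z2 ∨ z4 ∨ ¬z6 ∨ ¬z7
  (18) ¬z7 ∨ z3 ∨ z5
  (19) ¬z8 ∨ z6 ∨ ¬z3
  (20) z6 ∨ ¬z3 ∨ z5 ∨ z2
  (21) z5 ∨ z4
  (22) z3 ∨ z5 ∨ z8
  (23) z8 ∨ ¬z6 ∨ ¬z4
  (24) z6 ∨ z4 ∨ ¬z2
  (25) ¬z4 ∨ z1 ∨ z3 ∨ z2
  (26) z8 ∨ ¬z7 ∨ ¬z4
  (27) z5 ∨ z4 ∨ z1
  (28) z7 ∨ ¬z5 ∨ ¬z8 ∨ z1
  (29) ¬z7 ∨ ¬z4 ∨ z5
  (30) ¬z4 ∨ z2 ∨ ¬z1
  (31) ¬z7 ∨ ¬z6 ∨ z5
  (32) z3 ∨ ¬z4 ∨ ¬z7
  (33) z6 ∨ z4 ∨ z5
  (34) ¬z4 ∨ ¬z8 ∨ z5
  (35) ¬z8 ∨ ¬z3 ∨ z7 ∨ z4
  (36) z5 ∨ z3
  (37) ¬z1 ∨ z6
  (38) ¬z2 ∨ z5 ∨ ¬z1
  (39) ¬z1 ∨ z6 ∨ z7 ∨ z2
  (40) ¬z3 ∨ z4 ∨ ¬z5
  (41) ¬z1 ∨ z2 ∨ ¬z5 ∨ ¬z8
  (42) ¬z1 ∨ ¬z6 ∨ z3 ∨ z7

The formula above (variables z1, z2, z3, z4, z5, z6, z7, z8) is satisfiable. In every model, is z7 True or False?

False

Suppose z7 = True.
Unit clause (z8) forces z8 = True.
Unit clause (z4) forces z4 = True.
Unit clause (¬z2) forces z2 = False.
Unit clause (z1) forces z1 = True.
Now (¬z1) is unsatisfied and unit — conflict.
So every satisfying assignment has z7 = False.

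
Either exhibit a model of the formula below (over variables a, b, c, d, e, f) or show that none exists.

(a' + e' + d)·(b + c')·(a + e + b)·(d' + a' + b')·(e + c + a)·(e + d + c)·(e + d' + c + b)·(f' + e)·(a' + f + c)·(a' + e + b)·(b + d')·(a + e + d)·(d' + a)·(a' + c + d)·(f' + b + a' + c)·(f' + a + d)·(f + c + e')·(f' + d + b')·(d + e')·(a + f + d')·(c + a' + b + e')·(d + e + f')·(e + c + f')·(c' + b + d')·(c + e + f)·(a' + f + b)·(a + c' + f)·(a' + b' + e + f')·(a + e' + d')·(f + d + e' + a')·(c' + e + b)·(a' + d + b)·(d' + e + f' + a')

a: 1,  b: 1,  c: 1,  d: 0,  e: 0,  f: 0

Try b = 1.
Try d = 0.
From the singleton clause (f'), f = 0.
From the singleton clause (e'), e = 0.
From the singleton clause (c), c = 1.
From the singleton clause (a), a = 1.
All clauses are satisfied.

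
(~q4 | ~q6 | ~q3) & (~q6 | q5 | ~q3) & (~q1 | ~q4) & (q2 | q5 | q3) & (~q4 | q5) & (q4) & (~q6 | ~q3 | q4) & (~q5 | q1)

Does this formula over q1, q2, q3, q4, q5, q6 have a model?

The clause (q4) is unit, so q4 = 1.
The clause (~q1) is unit, so q1 = 0.
The clause (q5) is unit, so q5 = 1.
That conflicts with the unit clause (~q5).
No assignment satisfies every clause.

Unsatisfiable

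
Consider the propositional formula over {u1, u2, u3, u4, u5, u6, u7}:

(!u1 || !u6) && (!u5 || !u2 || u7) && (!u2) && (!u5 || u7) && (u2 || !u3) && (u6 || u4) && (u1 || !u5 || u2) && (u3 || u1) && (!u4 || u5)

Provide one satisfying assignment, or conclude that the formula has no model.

u1=true,  u2=false,  u3=false,  u4=true,  u5=true,  u6=false,  u7=true

From the singleton clause (!u2), u2 = false.
From the singleton clause (!u3), u3 = false.
From the singleton clause (u1), u1 = true.
From the singleton clause (!u6), u6 = false.
From the singleton clause (u4), u4 = true.
From the singleton clause (u5), u5 = true.
From the singleton clause (u7), u7 = true.
All clauses are satisfied.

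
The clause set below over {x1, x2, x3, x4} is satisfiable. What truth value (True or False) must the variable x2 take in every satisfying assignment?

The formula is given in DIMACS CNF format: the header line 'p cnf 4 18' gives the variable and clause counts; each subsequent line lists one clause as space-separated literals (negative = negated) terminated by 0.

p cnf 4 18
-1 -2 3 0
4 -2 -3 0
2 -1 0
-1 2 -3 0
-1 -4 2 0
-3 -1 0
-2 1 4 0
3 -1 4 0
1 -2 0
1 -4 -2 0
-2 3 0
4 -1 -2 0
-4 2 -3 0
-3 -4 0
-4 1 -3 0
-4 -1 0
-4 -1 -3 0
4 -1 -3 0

False

Suppose x2 = True.
(x1) alone gives x1 = True.
(x3) alone gives x3 = True.
Now (¬x3) is unsatisfied and unit — conflict.
So every satisfying assignment has x2 = False.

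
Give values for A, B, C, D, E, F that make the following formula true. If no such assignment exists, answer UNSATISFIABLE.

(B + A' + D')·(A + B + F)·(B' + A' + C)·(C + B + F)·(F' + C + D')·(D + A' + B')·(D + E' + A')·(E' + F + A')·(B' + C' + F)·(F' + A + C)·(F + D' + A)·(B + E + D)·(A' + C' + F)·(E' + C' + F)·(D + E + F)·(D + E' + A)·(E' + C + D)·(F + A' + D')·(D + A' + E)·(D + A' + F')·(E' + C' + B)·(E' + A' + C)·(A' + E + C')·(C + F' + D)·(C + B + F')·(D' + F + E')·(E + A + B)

A: 0,  B: 1,  C: 1,  D: 1,  E: 1,  F: 1

Branch on B: set B = 1.
Branch on A: set A = 0.
Branch on C: set C = 1.
Unit clause (F) forces F = 1.
Branch on D: set D = 1.
Every clause is now satisfied; E is unconstrained.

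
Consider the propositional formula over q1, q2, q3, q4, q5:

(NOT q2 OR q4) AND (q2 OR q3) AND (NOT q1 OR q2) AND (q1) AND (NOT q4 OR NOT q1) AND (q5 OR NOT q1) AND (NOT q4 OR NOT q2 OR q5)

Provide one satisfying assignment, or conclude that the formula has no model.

UNSATISFIABLE

Unit clause (q1) forces q1 = true.
Unit clause (q2) forces q2 = true.
Unit clause (q4) forces q4 = true.
That conflicts with the unit clause (NOT q4).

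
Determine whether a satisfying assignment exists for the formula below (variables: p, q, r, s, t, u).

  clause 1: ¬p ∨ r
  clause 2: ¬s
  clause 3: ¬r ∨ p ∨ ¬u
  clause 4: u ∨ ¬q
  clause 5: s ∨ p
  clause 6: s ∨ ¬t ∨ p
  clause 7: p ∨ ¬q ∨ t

Satisfiable

Unit clause (¬s) forces s = False.
Unit clause (p) forces p = True.
Unit clause (r) forces r = True.
Try u = True.
No clause remains; q, t are free.
A satisfying assignment: p=True; q=True; r=True; s=False; t=False; u=True.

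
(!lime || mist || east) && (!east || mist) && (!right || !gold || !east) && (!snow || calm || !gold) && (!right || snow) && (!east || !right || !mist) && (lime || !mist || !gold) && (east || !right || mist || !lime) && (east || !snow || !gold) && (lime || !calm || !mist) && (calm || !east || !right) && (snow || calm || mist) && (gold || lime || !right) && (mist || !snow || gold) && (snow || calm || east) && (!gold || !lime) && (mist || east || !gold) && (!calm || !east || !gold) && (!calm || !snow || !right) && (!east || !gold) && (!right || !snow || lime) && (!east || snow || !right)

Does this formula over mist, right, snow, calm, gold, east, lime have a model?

Yes

Case east = false:
Case lime = false:
Case right = false:
Case mist = false:
The clause (!gold) is unit, so gold = false.
The clause (!snow) is unit, so snow = false.
The clause (calm) is unit, so calm = true.
All clauses are satisfied.
A satisfying assignment: mist: false; right: false; snow: false; calm: true; gold: false; east: false; lime: false.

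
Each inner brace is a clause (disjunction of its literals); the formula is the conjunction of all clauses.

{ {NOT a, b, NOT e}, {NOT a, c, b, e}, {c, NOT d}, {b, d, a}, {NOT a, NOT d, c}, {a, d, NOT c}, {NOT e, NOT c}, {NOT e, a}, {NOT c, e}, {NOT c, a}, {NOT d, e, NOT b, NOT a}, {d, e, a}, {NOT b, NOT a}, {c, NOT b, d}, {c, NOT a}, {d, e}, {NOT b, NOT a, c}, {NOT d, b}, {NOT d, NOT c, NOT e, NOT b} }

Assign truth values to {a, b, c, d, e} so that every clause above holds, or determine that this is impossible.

UNSATISFIABLE

Branch on c: set c = true.
The clause (NOT e) is unit, so e = false.
That conflicts with the unit clause (e).
So c must be the other value — set c = false.
The clause (NOT d) is unit, so d = false.
The clause (NOT b) is unit, so b = false.
The clause (a) is unit, so a = true.
That conflicts with the unit clause (NOT a).
Both values of c lead to a conflict.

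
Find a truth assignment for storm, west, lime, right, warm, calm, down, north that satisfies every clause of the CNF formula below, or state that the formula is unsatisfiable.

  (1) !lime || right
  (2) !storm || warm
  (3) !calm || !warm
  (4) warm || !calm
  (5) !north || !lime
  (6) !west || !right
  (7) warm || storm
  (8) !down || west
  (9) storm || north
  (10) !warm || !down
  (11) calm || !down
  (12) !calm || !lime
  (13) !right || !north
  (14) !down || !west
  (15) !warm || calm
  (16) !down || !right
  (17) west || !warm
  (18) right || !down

UNSATISFIABLE

Branch on lime: set lime = false.
Branch on storm: set storm = false.
From the singleton clause (warm), warm = true.
From the singleton clause (!calm), calm = false.
Now (calm) is unsatisfied and unit — conflict.
Backtrack on storm: now try storm = true.
From the singleton clause (warm), warm = true.
From the singleton clause (!calm), calm = false.
Now (calm) is unsatisfied and unit — conflict.
Either choice for storm ends in contradiction.
Backtrack on lime: now try lime = true.
From the singleton clause (right), right = true.
From the singleton clause (!north), north = false.
From the singleton clause (!west), west = false.
From the singleton clause (!down), down = false.
From the singleton clause (storm), storm = true.
From the singleton clause (warm), warm = true.
Now (!warm) is unsatisfied and unit — conflict.
Either choice for lime ends in contradiction.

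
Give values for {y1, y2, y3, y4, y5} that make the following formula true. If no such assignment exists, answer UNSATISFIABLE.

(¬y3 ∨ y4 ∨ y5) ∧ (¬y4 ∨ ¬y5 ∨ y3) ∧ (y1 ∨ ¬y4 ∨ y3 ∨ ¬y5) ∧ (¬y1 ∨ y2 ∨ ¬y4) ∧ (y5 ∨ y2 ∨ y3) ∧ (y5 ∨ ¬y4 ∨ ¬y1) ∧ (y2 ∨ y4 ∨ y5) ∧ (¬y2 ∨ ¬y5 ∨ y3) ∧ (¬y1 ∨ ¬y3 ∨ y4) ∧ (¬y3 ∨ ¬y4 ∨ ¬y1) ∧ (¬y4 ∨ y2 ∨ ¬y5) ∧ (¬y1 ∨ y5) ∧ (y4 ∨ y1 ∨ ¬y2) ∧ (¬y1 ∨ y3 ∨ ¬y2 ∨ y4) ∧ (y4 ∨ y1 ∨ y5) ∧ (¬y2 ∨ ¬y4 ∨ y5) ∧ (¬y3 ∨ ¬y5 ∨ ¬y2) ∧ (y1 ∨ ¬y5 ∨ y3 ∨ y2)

Case y1 = False:
Case y4 = False:
Unit clause (¬y2) forces y2 = False.
Unit clause (y5) forces y5 = True.
Unit clause (y3) forces y3 = True.
Every clause now holds.

y1=False, y2=False, y3=True, y4=False, y5=True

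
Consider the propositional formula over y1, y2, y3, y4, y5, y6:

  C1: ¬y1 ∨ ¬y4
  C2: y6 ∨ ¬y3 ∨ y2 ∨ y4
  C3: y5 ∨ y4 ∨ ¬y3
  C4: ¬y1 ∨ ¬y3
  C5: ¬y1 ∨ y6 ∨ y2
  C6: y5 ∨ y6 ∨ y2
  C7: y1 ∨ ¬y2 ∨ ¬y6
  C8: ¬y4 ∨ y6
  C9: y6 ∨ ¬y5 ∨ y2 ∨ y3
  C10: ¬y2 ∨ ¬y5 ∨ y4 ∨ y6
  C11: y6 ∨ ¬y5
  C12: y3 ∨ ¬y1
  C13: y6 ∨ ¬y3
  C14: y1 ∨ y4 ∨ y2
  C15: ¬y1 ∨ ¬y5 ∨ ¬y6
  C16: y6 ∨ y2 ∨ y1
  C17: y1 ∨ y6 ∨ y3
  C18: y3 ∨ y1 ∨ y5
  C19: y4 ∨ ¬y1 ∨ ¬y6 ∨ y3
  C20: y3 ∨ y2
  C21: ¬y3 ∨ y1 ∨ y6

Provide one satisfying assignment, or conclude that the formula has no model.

Case y1 = False:
Case y2 = False:
Unit clause (y4) forces y4 = True.
Unit clause (y6) forces y6 = True.
Unit clause (y3) forces y3 = True.
No clause remains; y5 is free.

y1 ↦ False, y2 ↦ False, y3 ↦ True, y4 ↦ True, y5 ↦ False, y6 ↦ True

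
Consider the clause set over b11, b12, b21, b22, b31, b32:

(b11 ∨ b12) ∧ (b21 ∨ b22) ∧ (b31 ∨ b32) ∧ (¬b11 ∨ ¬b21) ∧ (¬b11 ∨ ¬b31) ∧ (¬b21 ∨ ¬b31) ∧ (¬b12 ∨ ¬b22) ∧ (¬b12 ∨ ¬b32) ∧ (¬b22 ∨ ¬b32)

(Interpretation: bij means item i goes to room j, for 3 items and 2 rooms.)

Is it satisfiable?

Suppose b11 = True.
The clause (¬b21) is unit, so b21 = False.
The clause (b22) is unit, so b22 = True.
The clause (¬b31) is unit, so b31 = False.
The clause (b32) is unit, so b32 = True.
Now (¬b32) is unsatisfied and unit — conflict.
Undo b11 and try b11 = False.
The clause (b12) is unit, so b12 = True.
The clause (¬b22) is unit, so b22 = False.
The clause (b21) is unit, so b21 = True.
The clause (¬b31) is unit, so b31 = False.
The clause (b32) is unit, so b32 = True.
Now (¬b32) is unsatisfied and unit — conflict.
Neither b11 = True nor b11 = False works.
No assignment satisfies every clause.

No, unsatisfiable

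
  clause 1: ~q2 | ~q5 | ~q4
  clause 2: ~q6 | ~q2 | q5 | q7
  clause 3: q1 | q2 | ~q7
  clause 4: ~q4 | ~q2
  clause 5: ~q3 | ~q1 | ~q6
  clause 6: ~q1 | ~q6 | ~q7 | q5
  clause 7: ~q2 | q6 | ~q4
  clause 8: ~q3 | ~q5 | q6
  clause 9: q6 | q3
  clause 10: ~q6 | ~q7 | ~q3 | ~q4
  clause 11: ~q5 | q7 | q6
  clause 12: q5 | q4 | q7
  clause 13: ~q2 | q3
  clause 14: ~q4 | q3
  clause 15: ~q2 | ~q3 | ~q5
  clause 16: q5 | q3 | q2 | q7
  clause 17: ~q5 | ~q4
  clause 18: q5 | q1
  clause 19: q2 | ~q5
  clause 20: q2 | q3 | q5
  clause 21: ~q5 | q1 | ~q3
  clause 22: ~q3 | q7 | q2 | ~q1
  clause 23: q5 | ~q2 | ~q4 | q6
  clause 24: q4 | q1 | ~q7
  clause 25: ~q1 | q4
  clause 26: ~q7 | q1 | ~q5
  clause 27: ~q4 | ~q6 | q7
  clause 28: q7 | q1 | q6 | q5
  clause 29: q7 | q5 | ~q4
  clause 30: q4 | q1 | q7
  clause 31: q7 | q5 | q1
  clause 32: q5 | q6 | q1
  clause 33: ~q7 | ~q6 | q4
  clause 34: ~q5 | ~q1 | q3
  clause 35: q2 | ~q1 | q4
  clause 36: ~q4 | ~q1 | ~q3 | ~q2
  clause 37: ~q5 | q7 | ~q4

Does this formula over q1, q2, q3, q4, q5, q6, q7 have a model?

Try q4 = 1.
Unit clause (~q2) forces q2 = 0.
Unit clause (q3) forces q3 = 1.
Unit clause (~q5) forces q5 = 0.
Unit clause (q1) forces q1 = 1.
Unit clause (~q6) forces q6 = 0.
Unit clause (q7) forces q7 = 1.
This assignment satisfies each clause.
A satisfying assignment: q1 ↦ 1, q2 ↦ 0, q3 ↦ 1, q4 ↦ 1, q5 ↦ 0, q6 ↦ 0, q7 ↦ 1.

Yes, satisfiable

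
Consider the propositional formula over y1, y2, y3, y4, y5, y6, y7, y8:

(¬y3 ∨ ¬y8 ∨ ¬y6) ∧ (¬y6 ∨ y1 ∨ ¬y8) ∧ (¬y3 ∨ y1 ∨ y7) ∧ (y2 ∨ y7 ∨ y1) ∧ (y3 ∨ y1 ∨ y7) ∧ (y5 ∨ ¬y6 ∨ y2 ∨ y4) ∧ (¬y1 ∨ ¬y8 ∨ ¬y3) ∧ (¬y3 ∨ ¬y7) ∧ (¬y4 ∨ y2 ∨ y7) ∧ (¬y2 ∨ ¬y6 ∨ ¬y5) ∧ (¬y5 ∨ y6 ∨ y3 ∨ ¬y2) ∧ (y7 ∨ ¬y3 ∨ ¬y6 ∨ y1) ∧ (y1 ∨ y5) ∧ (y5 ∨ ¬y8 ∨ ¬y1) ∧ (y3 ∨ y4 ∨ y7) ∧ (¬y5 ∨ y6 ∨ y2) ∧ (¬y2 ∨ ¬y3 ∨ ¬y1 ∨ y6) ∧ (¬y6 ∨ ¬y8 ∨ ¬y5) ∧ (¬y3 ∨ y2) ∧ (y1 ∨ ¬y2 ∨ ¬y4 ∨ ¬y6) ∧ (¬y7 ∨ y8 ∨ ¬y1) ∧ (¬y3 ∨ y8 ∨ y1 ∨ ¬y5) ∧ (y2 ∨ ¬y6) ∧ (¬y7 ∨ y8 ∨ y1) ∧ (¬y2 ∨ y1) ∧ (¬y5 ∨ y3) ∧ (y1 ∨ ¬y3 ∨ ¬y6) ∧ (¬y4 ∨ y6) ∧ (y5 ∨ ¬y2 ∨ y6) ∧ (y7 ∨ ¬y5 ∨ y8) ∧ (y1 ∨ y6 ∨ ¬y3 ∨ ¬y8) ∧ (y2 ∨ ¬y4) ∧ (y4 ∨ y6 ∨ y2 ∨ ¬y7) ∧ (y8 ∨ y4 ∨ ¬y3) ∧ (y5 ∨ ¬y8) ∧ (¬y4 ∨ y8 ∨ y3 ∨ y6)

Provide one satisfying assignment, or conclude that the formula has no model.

Branch on y3: set y3 = False.
The clause (¬y5) is unit, so y5 = False.
The clause (y1) is unit, so y1 = True.
The clause (¬y8) is unit, so y8 = False.
The clause (¬y7) is unit, so y7 = False.
The clause (y4) is unit, so y4 = True.
The clause (y2) is unit, so y2 = True.
The clause (y6) is unit, so y6 = True.
Every clause now holds.

y1: True; y2: True; y3: False; y4: True; y5: False; y6: True; y7: False; y8: False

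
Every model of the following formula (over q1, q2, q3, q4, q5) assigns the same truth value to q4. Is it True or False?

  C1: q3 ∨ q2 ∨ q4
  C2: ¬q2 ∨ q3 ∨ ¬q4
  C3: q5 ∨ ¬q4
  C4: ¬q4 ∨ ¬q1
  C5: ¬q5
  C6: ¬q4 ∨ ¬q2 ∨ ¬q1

False

Suppose q4 = True.
From the singleton clause (q5), q5 = True.
That conflicts with the unit clause (¬q5).
So every satisfying assignment has q4 = False.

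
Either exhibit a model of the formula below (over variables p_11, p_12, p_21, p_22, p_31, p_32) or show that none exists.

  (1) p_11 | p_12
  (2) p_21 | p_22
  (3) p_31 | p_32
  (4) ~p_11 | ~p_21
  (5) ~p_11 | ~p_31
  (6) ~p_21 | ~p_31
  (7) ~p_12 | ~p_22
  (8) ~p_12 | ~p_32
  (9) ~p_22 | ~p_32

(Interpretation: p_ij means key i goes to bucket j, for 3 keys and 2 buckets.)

UNSATISFIABLE

Branch on p_11: set p_11 = 1.
(~p_21) alone gives p_21 = 0.
(p_22) alone gives p_22 = 1.
(~p_31) alone gives p_31 = 0.
(p_32) alone gives p_32 = 1.
But (~p_32) is also a unit clause — contradiction.
So p_11 must be the other value — set p_11 = 0.
(p_12) alone gives p_12 = 1.
(~p_22) alone gives p_22 = 0.
(p_21) alone gives p_21 = 1.
(~p_31) alone gives p_31 = 0.
(p_32) alone gives p_32 = 1.
But (~p_32) is also a unit clause — contradiction.
Neither p_11 = 1 nor p_11 = 0 works.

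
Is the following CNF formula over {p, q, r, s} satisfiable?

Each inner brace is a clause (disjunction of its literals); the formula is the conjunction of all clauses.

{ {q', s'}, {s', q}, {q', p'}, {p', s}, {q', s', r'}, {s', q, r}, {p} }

From the singleton clause (p), p = 1.
From the singleton clause (q'), q = 0.
From the singleton clause (s'), s = 0.
That conflicts with the unit clause (s).
No assignment satisfies every clause.

Unsatisfiable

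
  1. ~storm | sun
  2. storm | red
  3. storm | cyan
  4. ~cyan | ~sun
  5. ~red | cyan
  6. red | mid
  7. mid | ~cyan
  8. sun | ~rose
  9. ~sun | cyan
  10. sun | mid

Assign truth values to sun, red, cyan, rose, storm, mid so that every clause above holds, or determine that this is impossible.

Suppose storm = 0.
The clause (red) is unit, so red = 1.
The clause (cyan) is unit, so cyan = 1.
The clause (~sun) is unit, so sun = 0.
The clause (mid) is unit, so mid = 1.
The clause (~rose) is unit, so rose = 0.
Every clause now holds.

sun ↦ 0, red ↦ 1, cyan ↦ 1, rose ↦ 0, storm ↦ 0, mid ↦ 1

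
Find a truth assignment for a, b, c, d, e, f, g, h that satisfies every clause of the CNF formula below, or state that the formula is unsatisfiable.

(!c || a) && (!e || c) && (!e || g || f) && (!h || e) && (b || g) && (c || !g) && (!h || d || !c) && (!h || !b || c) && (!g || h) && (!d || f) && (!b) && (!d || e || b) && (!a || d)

a=true,  b=false,  c=true,  d=true,  e=true,  f=true,  g=true,  h=true

(!b) alone gives b = false.
(g) alone gives g = true.
(c) alone gives c = true.
(a) alone gives a = true.
(h) alone gives h = true.
(e) alone gives e = true.
(d) alone gives d = true.
(f) alone gives f = true.
All clauses are satisfied.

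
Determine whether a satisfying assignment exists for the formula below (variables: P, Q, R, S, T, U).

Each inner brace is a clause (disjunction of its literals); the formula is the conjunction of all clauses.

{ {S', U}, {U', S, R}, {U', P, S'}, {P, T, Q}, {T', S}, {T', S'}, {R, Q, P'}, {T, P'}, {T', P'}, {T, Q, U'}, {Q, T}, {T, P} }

Case S = 0:
Unit clause (T') forces T = 0.
Unit clause (P') forces P = 0.
Now (P) is unsatisfied and unit — conflict.
Undo S and try S = 1.
Unit clause (U) forces U = 1.
Unit clause (P) forces P = 1.
Unit clause (T') forces T = 0.
Now (T) is unsatisfied and unit — conflict.
Both values of S lead to a conflict.
No assignment satisfies every clause.

Unsatisfiable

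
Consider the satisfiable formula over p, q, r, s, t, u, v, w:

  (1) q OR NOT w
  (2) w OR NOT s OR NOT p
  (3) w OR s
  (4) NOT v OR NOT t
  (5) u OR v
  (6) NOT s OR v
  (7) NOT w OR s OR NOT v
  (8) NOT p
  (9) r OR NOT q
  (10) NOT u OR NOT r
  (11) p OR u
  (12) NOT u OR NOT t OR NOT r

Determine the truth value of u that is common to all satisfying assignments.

Suppose u = false.
From the singleton clause (v), v = true.
From the singleton clause (NOT t), t = false.
From the singleton clause (NOT p), p = false.
But (p) is also a unit clause — contradiction.
So every satisfying assignment has u = True.

True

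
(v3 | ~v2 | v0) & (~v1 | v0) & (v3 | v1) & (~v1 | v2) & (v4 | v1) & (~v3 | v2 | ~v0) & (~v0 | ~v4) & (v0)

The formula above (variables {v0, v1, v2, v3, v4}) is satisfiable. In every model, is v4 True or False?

Suppose v4 = 1.
(~v0) alone gives v0 = 0.
Now (v0) is unsatisfied and unit — conflict.
So every satisfying assignment has v4 = False.

False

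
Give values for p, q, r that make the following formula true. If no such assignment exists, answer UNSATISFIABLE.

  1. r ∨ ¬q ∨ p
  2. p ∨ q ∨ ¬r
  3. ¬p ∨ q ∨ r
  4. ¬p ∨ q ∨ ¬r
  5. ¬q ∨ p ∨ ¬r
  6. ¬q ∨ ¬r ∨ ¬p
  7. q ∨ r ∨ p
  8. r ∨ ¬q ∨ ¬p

UNSATISFIABLE

Case r = True:
Case p = True:
The clause (q) is unit, so q = True.
But (¬q) is also a unit clause — contradiction.
Backtrack on p: now try p = False.
The clause (q) is unit, so q = True.
But (¬q) is also a unit clause — contradiction.
Either choice for p ends in contradiction.
Backtrack on r: now try r = False.
Case q = False:
The clause (¬p) is unit, so p = False.
But (p) is also a unit clause — contradiction.
Backtrack on q: now try q = True.
The clause (p) is unit, so p = True.
But (¬p) is also a unit clause — contradiction.
Either choice for q ends in contradiction.
Either choice for r ends in contradiction.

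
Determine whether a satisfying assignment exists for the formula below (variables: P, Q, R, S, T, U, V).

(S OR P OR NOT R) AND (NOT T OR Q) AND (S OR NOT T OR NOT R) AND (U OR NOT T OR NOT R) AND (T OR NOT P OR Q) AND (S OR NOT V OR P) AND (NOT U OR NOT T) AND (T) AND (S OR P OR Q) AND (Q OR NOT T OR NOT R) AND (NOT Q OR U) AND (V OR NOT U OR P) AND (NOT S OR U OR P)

No, unsatisfiable

Unit clause (T) forces T = true.
Unit clause (Q) forces Q = true.
Unit clause (NOT U) forces U = false.
That conflicts with the unit clause (U).
No assignment satisfies every clause.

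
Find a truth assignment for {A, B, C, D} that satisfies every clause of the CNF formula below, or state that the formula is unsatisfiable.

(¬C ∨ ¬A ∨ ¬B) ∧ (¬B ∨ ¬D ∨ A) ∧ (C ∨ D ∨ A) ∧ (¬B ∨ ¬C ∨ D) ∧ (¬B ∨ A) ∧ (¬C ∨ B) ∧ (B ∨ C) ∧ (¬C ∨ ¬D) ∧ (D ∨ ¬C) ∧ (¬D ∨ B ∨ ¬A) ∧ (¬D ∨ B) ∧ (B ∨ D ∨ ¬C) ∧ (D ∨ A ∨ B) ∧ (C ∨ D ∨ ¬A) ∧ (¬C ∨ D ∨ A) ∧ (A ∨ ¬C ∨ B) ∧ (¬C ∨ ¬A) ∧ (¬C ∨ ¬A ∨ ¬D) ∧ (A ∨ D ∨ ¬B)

Try B = True.
From the singleton clause (A), A = True.
From the singleton clause (¬C), C = False.
From the singleton clause (D), D = True.
This assignment satisfies each clause.

A ↦ True,  B ↦ True,  C ↦ False,  D ↦ True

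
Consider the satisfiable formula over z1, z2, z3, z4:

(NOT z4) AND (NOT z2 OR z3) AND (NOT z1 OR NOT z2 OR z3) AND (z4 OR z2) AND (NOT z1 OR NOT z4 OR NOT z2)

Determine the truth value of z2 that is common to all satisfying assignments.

True

Suppose z2 = false.
Unit clause (NOT z4) forces z4 = false.
That conflicts with the unit clause (z4).
So every satisfying assignment has z2 = True.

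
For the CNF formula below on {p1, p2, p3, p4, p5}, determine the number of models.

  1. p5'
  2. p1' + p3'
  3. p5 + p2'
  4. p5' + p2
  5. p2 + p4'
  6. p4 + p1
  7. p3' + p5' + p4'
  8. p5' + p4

1

There are 2^5 = 32 truth assignments over (p1, p2, p3, p4, p5).
Split on p3. With p3 = 1, the clauses containing p3 are satisfied and p3' drops from the rest; 0 of the 2^4 = 16 assignments to the other variables satisfy what remains.
With p3 = 0, by the same count on the reduced clause set, 1 assignment works.
(One model: p1=T, p2=F, p3=F, p4=F, p5=F.)
Total: 0 + 1 = 1.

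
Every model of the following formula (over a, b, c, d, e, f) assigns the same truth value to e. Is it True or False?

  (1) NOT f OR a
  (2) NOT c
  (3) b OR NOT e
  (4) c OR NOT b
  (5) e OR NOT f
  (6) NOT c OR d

Suppose e = true.
Unit clause (NOT c) forces c = false.
Unit clause (b) forces b = true.
That conflicts with the unit clause (NOT b).
So every satisfying assignment has e = False.

False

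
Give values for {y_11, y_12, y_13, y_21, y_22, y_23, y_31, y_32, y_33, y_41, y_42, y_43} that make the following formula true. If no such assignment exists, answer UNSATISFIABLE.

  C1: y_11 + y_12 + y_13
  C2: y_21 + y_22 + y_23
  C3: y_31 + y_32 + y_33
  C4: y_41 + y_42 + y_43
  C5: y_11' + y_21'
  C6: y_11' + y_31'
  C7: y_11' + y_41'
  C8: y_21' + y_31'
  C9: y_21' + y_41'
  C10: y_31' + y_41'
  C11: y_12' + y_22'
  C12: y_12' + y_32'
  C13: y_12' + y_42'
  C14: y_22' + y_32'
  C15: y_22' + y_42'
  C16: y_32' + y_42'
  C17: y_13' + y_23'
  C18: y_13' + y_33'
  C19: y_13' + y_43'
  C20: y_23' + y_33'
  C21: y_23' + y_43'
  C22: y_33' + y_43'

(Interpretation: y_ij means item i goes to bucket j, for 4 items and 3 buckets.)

Suppose y_11 = 0.
Suppose y_12 = 1.
Unit clause (y_22') forces y_22 = 0.
Unit clause (y_32') forces y_32 = 0.
Unit clause (y_42') forces y_42 = 0.
Suppose y_21 = 1.
Unit clause (y_31') forces y_31 = 0.
Unit clause (y_33) forces y_33 = 1.
Unit clause (y_41') forces y_41 = 0.
Unit clause (y_43) forces y_43 = 1.
That conflicts with the unit clause (y_43').
That branch fails; take y_21 = 0 instead.
Unit clause (y_23) forces y_23 = 1.
Unit clause (y_13') forces y_13 = 0.
Unit clause (y_33') forces y_33 = 0.
Unit clause (y_31) forces y_31 = 1.
Unit clause (y_41') forces y_41 = 0.
Unit clause (y_43) forces y_43 = 1.
That conflicts with the unit clause (y_43').
Either choice for y_21 ends in contradiction.
That branch fails; take y_12 = 0 instead.
Unit clause (y_13) forces y_13 = 1.
Unit clause (y_23') forces y_23 = 0.
Unit clause (y_33') forces y_33 = 0.
Unit clause (y_43') forces y_43 = 0.
Suppose y_21 = 1.
Unit clause (y_31') forces y_31 = 0.
Unit clause (y_32) forces y_32 = 1.
Unit clause (y_41') forces y_41 = 0.
Unit clause (y_42) forces y_42 = 1.
That conflicts with the unit clause (y_42').
That branch fails; take y_21 = 0 instead.
Unit clause (y_22) forces y_22 = 1.
Unit clause (y_32') forces y_32 = 0.
Unit clause (y_31) forces y_31 = 1.
Unit clause (y_41') forces y_41 = 0.
Unit clause (y_42) forces y_42 = 1.
That conflicts with the unit clause (y_42').
Either choice for y_21 ends in contradiction.
Either choice for y_12 ends in contradiction.
That branch fails; take y_11 = 1 instead.
Unit clause (y_21') forces y_21 = 0.
Unit clause (y_31') forces y_31 = 0.
Unit clause (y_41') forces y_41 = 0.
Suppose y_22 = 1.
Unit clause (y_12') forces y_12 = 0.
Unit clause (y_32') forces y_32 = 0.
Unit clause (y_33) forces y_33 = 1.
Unit clause (y_42') forces y_42 = 0.
Unit clause (y_43) forces y_43 = 1.
That conflicts with the unit clause (y_43').
That branch fails; take y_22 = 0 instead.
Unit clause (y_23) forces y_23 = 1.
Unit clause (y_13') forces y_13 = 0.
Unit clause (y_33') forces y_33 = 0.
Unit clause (y_32) forces y_32 = 1.
Unit clause (y_12') forces y_12 = 0.
Unit clause (y_42') forces y_42 = 0.
Unit clause (y_43) forces y_43 = 1.
That conflicts with the unit clause (y_43').
Either choice for y_22 ends in contradiction.
Either choice for y_11 ends in contradiction.

UNSATISFIABLE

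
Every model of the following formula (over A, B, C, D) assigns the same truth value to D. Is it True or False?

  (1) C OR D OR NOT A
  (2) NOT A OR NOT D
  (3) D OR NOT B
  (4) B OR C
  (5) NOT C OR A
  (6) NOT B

False

Suppose D = true.
The clause (NOT A) is unit, so A = false.
The clause (NOT C) is unit, so C = false.
The clause (B) is unit, so B = true.
But (NOT B) is also a unit clause — contradiction.
So every satisfying assignment has D = False.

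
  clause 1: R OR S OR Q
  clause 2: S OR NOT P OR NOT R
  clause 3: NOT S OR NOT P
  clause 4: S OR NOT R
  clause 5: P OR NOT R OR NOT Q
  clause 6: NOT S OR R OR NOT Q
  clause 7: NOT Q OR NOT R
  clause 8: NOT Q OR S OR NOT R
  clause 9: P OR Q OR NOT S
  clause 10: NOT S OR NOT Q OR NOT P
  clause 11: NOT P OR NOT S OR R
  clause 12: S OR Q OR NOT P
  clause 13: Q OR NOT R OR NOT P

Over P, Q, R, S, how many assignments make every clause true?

There are 2^4 = 16 truth assignments over (P, Q, R, S).
Check each against the 13 clauses (columns in the order P, Q, R, S):
  F F F F  ✗ fails (R OR S OR Q)
  F F F T  ✗ fails (P OR Q OR NOT S)
  F F T F  ✗ fails (S OR NOT R)
  F F T T  ✗ fails (P OR Q OR NOT S)
  F T F F  ✓ satisfies all
  F T F T  ✗ fails (NOT S OR R OR NOT Q)
  F T T F  ✗ fails (S OR NOT R)
  F T T T  ✗ fails (P OR NOT R OR NOT Q)
  T F F F  ✗ fails (R OR S OR Q)
  T F F T  ✗ fails (NOT S OR NOT P)
  T F T F  ✗ fails (S OR NOT P OR NOT R)
  T F T T  ✗ fails (NOT S OR NOT P)
  T T F F  ✓ satisfies all
  T T F T  ✗ fails (NOT S OR NOT P)
  T T T F  ✗ fails (S OR NOT P OR NOT R)
  T T T T  ✗ fails (NOT S OR NOT P)
2 of the 16 rows are models.

2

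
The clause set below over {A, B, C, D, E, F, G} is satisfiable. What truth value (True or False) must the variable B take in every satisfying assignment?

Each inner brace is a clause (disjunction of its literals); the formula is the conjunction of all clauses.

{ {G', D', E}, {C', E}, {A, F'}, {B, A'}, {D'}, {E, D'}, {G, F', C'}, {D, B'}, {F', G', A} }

Suppose B = 1.
(D') alone gives D = 0.
That conflicts with the unit clause (D).
So every satisfying assignment has B = False.

False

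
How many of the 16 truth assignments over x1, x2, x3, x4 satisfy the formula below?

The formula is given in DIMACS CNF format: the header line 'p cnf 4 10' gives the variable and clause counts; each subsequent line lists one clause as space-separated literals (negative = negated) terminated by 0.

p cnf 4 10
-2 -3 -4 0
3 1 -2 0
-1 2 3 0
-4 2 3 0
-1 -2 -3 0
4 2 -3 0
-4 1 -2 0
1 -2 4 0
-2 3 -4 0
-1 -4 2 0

3

There are 2^4 = 16 truth assignments over (x1, x2, x3, x4).
Check each against the 10 clauses (columns in the order x1, x2, x3, x4):
  F F F F  ✓ satisfies all
  F F F T  ✗ fails (¬x4 ∨ x2 ∨ x3)
  F F T F  ✗ fails (x4 ∨ x2 ∨ ¬x3)
  F F T T  ✓ satisfies all
  F T F F  ✗ fails (x3 ∨ x1 ∨ ¬x2)
  F T F T  ✗ fails (x3 ∨ x1 ∨ ¬x2)
  F T T F  ✗ fails (x1 ∨ ¬x2 ∨ x4)
  F T T T  ✗ fails (¬x2 ∨ ¬x3 ∨ ¬x4)
  T F F F  ✗ fails (¬x1 ∨ x2 ∨ x3)
  T F F T  ✗ fails (¬x1 ∨ x2 ∨ x3)
  T F T F  ✗ fails (x4 ∨ x2 ∨ ¬x3)
  T F T T  ✗ fails (¬x1 ∨ ¬x4 ∨ x2)
  T T F F  ✓ satisfies all
  T T F T  ✗ fails (¬x2 ∨ x3 ∨ ¬x4)
  T T T F  ✗ fails (¬x1 ∨ ¬x2 ∨ ¬x3)
  T T T T  ✗ fails (¬x2 ∨ ¬x3 ∨ ¬x4)
3 of the 16 rows are models.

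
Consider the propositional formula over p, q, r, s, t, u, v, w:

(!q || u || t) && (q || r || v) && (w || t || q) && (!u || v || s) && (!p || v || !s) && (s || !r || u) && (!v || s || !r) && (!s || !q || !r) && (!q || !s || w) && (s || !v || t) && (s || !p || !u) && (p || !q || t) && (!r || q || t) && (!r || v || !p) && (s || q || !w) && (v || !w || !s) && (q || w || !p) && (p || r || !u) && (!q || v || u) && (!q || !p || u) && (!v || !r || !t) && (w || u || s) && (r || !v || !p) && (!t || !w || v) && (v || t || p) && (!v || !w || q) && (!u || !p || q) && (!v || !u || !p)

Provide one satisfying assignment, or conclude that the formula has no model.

p=false; q=true; r=false; s=false; t=true; u=false; v=true; w=true

Suppose q = true.
Suppose u = false.
Unit clause (t) forces t = true.
Unit clause (v) forces v = true.
Unit clause (!p) forces p = false.
Unit clause (!r) forces r = false.
Suppose s = false.
Unit clause (w) forces w = true.
Every clause now holds.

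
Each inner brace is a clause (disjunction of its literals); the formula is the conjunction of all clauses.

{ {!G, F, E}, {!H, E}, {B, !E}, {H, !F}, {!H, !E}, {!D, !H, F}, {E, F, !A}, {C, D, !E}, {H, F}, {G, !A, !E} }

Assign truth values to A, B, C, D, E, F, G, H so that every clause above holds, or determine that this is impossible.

Suppose H = false.
(!F) alone gives F = false.
But (F) is also a unit clause — contradiction.
Undo H and try H = true.
(E) alone gives E = true.
But (!E) is also a unit clause — contradiction.
Either choice for H ends in contradiction.

UNSATISFIABLE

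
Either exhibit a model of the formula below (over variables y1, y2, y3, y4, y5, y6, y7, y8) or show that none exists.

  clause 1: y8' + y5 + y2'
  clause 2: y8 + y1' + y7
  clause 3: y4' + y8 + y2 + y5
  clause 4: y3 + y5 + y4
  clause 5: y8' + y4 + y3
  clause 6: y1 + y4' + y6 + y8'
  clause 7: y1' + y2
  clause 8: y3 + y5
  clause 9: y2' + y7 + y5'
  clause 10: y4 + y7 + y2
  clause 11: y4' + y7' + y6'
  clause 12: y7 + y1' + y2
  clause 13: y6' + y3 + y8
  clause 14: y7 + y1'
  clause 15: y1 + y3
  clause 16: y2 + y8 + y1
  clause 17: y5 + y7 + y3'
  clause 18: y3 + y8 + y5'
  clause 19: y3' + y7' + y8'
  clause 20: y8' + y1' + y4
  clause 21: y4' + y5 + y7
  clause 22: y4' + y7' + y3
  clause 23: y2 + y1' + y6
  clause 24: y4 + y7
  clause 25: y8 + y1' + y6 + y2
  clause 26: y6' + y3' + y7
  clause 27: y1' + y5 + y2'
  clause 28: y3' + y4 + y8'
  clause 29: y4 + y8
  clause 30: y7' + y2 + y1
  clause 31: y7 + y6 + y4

Suppose y1 = 0.
The clause (y3) is unit, so y3 = 1.
Suppose y2 = 1.
Suppose y8 = 0.
The clause (y4) is unit, so y4 = 1.
Suppose y7 = 1.
The clause (y6') is unit, so y6 = 0.
Every clause is now satisfied; y5 is unconstrained.

y1: 0; y2: 1; y3: 1; y4: 1; y5: 0; y6: 0; y7: 1; y8: 0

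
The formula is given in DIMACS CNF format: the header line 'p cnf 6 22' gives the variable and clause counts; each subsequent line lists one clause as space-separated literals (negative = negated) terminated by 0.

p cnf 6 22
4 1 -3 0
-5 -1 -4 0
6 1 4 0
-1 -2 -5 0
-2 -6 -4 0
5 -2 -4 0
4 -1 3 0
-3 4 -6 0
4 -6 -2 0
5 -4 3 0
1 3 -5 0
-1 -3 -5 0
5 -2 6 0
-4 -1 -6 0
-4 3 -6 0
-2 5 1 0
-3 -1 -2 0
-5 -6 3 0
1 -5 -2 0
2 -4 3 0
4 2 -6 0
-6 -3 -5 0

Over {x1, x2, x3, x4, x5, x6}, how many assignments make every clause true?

5

There are 2^6 = 64 truth assignments over (x1, x2, x3, x4, x5, x6).
Split on x5. With x5 = True, the clauses containing x5 are satisfied and ¬x5 drops from the rest; 1 of the 2^5 = 32 assignments to the other variables satisfy what remains.
With x5 = False, by the same count on the reduced clause set, 4 assignments work.
Total: 1 + 4 = 5.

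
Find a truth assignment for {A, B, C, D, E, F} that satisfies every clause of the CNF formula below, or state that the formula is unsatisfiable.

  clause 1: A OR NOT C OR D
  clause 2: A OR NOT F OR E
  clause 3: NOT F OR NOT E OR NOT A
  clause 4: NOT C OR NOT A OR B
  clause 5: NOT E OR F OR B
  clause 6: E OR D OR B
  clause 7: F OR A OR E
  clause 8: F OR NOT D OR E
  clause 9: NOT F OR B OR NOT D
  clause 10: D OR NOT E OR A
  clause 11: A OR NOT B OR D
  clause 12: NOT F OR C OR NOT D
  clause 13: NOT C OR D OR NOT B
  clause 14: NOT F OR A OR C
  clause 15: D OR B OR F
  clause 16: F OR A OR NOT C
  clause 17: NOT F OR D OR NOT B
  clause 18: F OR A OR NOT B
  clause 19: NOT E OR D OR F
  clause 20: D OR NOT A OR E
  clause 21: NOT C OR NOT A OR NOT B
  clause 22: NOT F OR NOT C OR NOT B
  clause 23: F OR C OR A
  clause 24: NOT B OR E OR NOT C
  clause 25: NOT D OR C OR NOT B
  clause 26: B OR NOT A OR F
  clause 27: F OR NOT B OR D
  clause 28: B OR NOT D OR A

Branch on A: set A = true.
Branch on F: set F = false.
Unit clause (B) forces B = true.
Unit clause (NOT C) forces C = false.
Unit clause (NOT D) forces D = false.
Now (D) is unsatisfied and unit — conflict.
That branch fails; take F = true instead.
Unit clause (NOT E) forces E = false.
Unit clause (D) forces D = true.
Unit clause (B) forces B = true.
Unit clause (C) forces C = true.
Now (NOT C) is unsatisfied and unit — conflict.
Either choice for F ends in contradiction.
That branch fails; take A = false instead.
Branch on C: set C = false.
Unit clause (NOT F) forces F = false.
Now (F) is unsatisfied and unit — conflict.
That branch fails; take C = true instead.
Unit clause (D) forces D = true.
Unit clause (F) forces F = true.
Unit clause (E) forces E = true.
Unit clause (B) forces B = true.
Now (NOT B) is unsatisfied and unit — conflict.
Either choice for C ends in contradiction.
Either choice for A ends in contradiction.

UNSATISFIABLE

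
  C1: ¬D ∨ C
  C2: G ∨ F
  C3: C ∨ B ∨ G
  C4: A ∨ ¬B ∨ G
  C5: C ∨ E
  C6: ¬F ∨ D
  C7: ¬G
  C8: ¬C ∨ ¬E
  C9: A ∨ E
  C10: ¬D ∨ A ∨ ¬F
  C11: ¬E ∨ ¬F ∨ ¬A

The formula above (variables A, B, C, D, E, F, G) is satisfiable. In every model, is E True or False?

Suppose E = True.
Unit clause (¬G) forces G = False.
Unit clause (F) forces F = True.
Unit clause (D) forces D = True.
Unit clause (C) forces C = True.
But (¬C) is also a unit clause — contradiction.
So every satisfying assignment has E = False.

False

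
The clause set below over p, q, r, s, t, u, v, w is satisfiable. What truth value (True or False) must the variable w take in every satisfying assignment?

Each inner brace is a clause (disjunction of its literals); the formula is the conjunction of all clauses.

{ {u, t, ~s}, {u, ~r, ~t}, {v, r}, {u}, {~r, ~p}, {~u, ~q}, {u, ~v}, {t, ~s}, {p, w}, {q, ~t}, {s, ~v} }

Suppose w = 0.
(u) alone gives u = 1.
(~q) alone gives q = 0.
(p) alone gives p = 1.
(~r) alone gives r = 0.
(v) alone gives v = 1.
(~t) alone gives t = 0.
(~s) alone gives s = 0.
But (s) is also a unit clause — contradiction.
So every satisfying assignment has w = True.

True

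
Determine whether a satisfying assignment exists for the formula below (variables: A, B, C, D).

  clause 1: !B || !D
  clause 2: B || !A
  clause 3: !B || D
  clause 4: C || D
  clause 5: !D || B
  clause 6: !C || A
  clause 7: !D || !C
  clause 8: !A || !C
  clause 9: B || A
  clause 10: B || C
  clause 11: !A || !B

Unsatisfiable

Case B = false:
From the singleton clause (!A), A = false.
Now (A) is unsatisfied and unit — conflict.
Backtrack on B: now try B = true.
From the singleton clause (!D), D = false.
Now (D) is unsatisfied and unit — conflict.
Either choice for B ends in contradiction.
No assignment satisfies every clause.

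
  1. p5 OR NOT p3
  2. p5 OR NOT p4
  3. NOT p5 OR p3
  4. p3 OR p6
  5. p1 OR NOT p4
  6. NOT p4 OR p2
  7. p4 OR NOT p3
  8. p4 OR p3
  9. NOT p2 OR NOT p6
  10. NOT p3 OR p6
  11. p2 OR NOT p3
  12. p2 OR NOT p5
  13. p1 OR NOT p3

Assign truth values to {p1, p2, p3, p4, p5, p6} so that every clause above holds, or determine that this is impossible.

Case p5 = true:
(p3) alone gives p3 = true.
(p4) alone gives p4 = true.
(p1) alone gives p1 = true.
(p2) alone gives p2 = true.
(NOT p6) alone gives p6 = false.
But (p6) is also a unit clause — contradiction.
That branch fails; take p5 = false instead.
(NOT p3) alone gives p3 = false.
(NOT p4) alone gives p4 = false.
But (p4) is also a unit clause — contradiction.
Either choice for p5 ends in contradiction.

UNSATISFIABLE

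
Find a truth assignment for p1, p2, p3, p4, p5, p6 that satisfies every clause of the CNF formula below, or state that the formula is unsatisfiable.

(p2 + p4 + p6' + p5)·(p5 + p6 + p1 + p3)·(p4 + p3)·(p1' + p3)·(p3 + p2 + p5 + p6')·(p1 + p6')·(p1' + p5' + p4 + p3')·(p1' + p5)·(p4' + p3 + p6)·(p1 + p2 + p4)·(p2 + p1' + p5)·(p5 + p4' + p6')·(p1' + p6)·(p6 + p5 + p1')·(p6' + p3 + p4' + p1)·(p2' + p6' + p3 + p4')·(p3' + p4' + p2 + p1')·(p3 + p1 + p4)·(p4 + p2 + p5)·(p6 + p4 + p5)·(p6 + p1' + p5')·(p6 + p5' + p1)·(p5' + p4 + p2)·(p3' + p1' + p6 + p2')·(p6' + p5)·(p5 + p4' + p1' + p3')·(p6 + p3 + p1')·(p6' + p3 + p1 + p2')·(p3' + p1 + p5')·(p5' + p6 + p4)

Try p4 = 1.
Try p1 = 0.
Unit clause (p6') forces p6 = 0.
Unit clause (p3) forces p3 = 1.
Unit clause (p5') forces p5 = 0.
All clauses hold; p2 can take either value.

p1 ↦ 0; p2 ↦ 0; p3 ↦ 1; p4 ↦ 1; p5 ↦ 0; p6 ↦ 0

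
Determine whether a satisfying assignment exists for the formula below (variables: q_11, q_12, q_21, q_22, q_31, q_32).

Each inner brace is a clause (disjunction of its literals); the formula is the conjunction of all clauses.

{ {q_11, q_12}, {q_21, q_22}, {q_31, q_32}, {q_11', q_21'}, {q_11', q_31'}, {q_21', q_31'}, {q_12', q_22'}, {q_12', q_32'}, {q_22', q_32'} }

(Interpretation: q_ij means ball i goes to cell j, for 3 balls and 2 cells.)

No, unsatisfiable

Case q_11 = 1:
From the singleton clause (q_21'), q_21 = 0.
From the singleton clause (q_22), q_22 = 1.
From the singleton clause (q_31'), q_31 = 0.
From the singleton clause (q_32), q_32 = 1.
That conflicts with the unit clause (q_32').
Backtrack on q_11: now try q_11 = 0.
From the singleton clause (q_12), q_12 = 1.
From the singleton clause (q_22'), q_22 = 0.
From the singleton clause (q_21), q_21 = 1.
From the singleton clause (q_31'), q_31 = 0.
From the singleton clause (q_32), q_32 = 1.
That conflicts with the unit clause (q_32').
Either choice for q_11 ends in contradiction.
No assignment satisfies every clause.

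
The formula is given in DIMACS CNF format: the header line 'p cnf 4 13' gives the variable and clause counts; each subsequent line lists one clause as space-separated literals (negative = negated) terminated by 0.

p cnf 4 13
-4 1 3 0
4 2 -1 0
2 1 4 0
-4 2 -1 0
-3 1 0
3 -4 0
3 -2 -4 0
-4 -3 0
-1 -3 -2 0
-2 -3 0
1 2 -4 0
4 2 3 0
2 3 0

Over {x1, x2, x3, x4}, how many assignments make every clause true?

2

There are 2^4 = 16 truth assignments over (x1, x2, x3, x4).
Split on x4. With x4 = True, the clauses containing x4 are satisfied and ¬x4 drops from the rest; 0 of the 2^3 = 8 assignments to the other variables satisfy what remains.
With x4 = False, by the same count on the reduced clause set, 2 assignments work.
(One model: x1=F, x2=T, x3=F, x4=F.)
Total: 0 + 2 = 2.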